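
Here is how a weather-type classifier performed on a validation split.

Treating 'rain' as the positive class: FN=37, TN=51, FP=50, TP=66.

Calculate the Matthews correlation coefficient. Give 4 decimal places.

0.1471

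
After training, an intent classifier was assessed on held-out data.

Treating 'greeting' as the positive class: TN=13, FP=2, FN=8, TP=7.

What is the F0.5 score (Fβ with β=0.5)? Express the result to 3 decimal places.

Fβ = (1+β²)·TP / ((1+β²)·TP + β²·FN + FP), with β²=1/4
= 1.25·7 / (1.25·7 + 0.25·8 + 2) = 0.686

0.686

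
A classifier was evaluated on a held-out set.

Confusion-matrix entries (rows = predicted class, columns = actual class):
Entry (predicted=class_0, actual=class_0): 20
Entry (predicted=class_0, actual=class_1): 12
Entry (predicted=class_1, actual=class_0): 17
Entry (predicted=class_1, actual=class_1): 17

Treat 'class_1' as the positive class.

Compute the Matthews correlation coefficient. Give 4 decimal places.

0.1259

MCC = (TP·TN − FP·FN) / √((TP+FP)(TP+FN)(TN+FP)(TN+FN))
Numerator = 17·20 − 17·12 = 136
Denominator = √(34·29·37·32) = √1167424 = 1080.4740
MCC = 136 / 1080.4740 = 0.1259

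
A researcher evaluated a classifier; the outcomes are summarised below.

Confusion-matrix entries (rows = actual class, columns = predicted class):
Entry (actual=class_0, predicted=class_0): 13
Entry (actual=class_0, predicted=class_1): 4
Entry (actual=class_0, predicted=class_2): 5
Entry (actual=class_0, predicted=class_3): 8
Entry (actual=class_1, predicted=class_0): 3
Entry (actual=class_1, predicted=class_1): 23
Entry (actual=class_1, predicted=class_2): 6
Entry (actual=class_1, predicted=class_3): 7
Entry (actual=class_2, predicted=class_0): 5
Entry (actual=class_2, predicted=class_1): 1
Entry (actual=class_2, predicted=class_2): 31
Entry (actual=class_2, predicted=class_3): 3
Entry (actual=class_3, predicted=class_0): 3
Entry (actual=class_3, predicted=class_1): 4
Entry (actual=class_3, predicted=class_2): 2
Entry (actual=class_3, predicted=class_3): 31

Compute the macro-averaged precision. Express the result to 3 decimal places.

Per-class precision (TP/(TP+FP)):
  class_0: TP=13, FP=3+5+3=11 → 13/24 = 0.5417
  class_1: TP=23, FP=4+1+4=9 → 23/32 = 0.7188
  class_2: TP=31, FP=5+6+2=13 → 31/44 = 0.7045
  class_3: TP=31, FP=8+7+3=18 → 31/49 = 0.6327
Macro-precision = mean = (0.5417 + 0.7188 + 0.7045 + 0.6327) / 4 = 0.649

0.649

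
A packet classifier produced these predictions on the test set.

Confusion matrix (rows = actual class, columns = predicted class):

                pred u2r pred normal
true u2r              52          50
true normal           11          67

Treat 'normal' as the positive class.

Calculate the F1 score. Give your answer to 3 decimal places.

Precision = TP/(TP+FP) = 67/117 = 0.5726
Recall = TP/(TP+FN) = 67/78 = 0.8590
F1 = 2·TP/(2·TP+FP+FN) = 134/195 = 0.687

0.687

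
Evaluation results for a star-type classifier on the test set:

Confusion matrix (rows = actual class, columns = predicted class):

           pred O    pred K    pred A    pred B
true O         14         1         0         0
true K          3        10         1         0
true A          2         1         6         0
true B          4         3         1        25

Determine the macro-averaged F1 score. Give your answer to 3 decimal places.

0.749

Per-class F1 score (2·TP/(2·TP+FP+FN)):
  O: TP=14, FP=3+2+4=9, FN=1+0+0=1 → 28/38 = 0.7368
  K: TP=10, FP=1+1+3=5, FN=3+1+0=4 → 20/29 = 0.6897
  A: TP=6, FP=0+1+1=2, FN=2+1+0=3 → 12/17 = 0.7059
  B: TP=25, FP=0+0+0=0, FN=4+3+1=8 → 50/58 = 0.8621
Macro-F1 score = mean = (0.7368 + 0.6897 + 0.7059 + 0.8621) / 4 = 0.749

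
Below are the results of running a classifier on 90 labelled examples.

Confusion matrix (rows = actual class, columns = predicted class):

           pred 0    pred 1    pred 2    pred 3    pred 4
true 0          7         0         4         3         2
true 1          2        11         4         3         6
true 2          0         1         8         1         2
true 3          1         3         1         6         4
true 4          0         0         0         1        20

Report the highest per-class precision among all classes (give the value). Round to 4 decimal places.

Per-class precision (TP/(TP+FP)):
  0: TP=7, FP=2+0+1+0=3 → 7/10 = 0.70000
  1: TP=11, FP=0+1+3+0=4 → 11/15 = 0.73333
  2: TP=8, FP=4+4+1+0=9 → 8/17 = 0.47059
  3: TP=6, FP=3+3+1+1=8 → 6/14 = 0.42857
  4: TP=20, FP=2+6+2+4=14 → 20/34 = 0.58824
Highest is class '1' with precision = 0.7333.

0.7333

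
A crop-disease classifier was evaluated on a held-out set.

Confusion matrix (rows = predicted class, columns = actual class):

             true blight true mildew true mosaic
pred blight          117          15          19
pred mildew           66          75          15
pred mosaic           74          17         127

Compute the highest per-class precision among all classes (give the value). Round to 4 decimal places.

Per-class precision (TP/(TP+FP)):
  blight: TP=117, FP=15+19=34 → 117/151 = 0.77483
  mildew: TP=75, FP=66+15=81 → 75/156 = 0.48077
  mosaic: TP=127, FP=74+17=91 → 127/218 = 0.58257
Highest is class 'blight' with precision = 0.7748.

0.7748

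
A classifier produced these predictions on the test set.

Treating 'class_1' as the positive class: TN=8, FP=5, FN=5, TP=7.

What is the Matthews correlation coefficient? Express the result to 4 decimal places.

0.1987

MCC = (TP·TN − FP·FN) / √((TP+FP)(TP+FN)(TN+FP)(TN+FN))
Numerator = 7·8 − 5·5 = 31
Denominator = √(12·12·13·13) = √24336 = 156.0000
MCC = 31 / 156.0000 = 0.1987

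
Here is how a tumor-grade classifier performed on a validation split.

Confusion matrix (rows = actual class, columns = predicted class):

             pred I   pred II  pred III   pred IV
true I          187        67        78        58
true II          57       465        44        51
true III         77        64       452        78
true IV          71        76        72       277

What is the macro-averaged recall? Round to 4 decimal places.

Per-class recall (TP/(TP+FN)):
  I: TP=187, FN=67+78+58=203 → 187/390 = 0.47949
  II: TP=465, FN=57+44+51=152 → 465/617 = 0.75365
  III: TP=452, FN=77+64+78=219 → 452/671 = 0.67362
  IV: TP=277, FN=71+76+72=219 → 277/496 = 0.55847
Macro-recall = mean = (0.47949 + 0.75365 + 0.67362 + 0.55847) / 4 = 0.6163

0.6163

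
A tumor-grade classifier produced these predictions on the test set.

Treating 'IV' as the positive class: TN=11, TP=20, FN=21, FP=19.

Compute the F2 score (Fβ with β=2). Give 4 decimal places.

Fβ = (1+β²)·TP / ((1+β²)·TP + β²·FN + FP), with β²=4
= 5·20 / (5·20 + 4·21 + 19) = 0.4926

0.4926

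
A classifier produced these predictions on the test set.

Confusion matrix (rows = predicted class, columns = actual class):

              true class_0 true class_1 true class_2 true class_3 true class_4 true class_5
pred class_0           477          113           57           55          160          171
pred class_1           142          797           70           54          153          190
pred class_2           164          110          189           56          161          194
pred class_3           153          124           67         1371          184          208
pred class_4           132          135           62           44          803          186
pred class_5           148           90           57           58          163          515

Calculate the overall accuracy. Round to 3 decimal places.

0.531

Accuracy = trace / total = (477+797+189+1371+803+515=4152) / 7813 = 4152/7813 = 0.531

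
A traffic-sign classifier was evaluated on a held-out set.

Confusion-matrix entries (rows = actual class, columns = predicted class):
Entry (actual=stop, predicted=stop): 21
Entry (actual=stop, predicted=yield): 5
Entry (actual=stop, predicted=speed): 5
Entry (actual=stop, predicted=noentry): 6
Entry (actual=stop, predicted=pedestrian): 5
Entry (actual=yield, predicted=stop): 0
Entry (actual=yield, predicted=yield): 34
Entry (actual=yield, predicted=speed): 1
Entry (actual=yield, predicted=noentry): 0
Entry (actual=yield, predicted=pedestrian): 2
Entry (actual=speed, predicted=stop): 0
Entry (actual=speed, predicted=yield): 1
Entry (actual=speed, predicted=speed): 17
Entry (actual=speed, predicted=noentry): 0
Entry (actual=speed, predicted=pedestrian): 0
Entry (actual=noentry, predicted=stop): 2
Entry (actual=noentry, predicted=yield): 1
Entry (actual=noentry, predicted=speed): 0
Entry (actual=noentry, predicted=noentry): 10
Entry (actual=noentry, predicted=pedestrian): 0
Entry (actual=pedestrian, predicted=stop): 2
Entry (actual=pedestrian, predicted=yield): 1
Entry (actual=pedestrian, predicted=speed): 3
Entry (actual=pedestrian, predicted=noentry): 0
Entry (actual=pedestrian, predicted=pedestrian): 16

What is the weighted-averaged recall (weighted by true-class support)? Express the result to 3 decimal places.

0.742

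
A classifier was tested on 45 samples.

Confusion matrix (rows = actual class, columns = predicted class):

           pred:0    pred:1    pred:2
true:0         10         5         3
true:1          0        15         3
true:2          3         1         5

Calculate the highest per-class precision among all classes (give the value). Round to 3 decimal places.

0.769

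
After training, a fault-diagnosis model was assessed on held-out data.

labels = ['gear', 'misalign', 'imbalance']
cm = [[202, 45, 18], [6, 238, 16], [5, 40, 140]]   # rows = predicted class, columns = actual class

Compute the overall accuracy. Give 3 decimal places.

0.817

Accuracy = trace / total = (202+238+140=580) / 710 = 580/710 = 0.817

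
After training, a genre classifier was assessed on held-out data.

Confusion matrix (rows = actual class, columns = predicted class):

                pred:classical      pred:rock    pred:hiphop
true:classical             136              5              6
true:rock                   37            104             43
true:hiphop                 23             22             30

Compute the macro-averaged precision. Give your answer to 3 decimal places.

Per-class precision (TP/(TP+FP)):
  classical: TP=136, FP=37+23=60 → 136/196 = 0.6939
  rock: TP=104, FP=5+22=27 → 104/131 = 0.7939
  hiphop: TP=30, FP=6+43=49 → 30/79 = 0.3797
Macro-precision = mean = (0.6939 + 0.7939 + 0.3797) / 3 = 0.623

0.623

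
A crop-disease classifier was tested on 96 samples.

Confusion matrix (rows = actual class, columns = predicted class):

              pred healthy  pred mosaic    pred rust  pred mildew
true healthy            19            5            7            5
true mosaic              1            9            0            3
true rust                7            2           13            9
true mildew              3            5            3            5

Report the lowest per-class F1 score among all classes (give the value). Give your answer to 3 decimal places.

0.263

Per-class F1 score (2·TP/(2·TP+FP+FN)):
  healthy: TP=19, FP=1+7+3=11, FN=5+7+5=17 → 38/66 = 0.5758
  mosaic: TP=9, FP=5+2+5=12, FN=1+0+3=4 → 18/34 = 0.5294
  rust: TP=13, FP=7+0+3=10, FN=7+2+9=18 → 26/54 = 0.4815
  mildew: TP=5, FP=5+3+9=17, FN=3+5+3=11 → 10/38 = 0.2632
Lowest is class 'mildew' with F1 score = 0.263.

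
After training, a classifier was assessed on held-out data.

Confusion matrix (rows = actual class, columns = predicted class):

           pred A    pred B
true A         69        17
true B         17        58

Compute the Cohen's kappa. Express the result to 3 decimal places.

Observed agreement pₒ = trace/N = 127/161 = 0.7888
Expected agreement pₑ = Σ (rowᵢ·colᵢ)/N² = (86·86 + 75·75)/161² = 0.5023
κ = (pₒ − pₑ)/(1 − pₑ) = (0.7888 − 0.5023)/(1 − 0.5023) = 0.576

0.576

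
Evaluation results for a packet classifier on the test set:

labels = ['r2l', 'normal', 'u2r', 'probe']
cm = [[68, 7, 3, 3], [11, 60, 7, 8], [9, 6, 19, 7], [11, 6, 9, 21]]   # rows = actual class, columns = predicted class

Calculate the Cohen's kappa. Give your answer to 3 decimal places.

0.526

Observed agreement pₒ = trace/N = 168/255 = 0.6588
Expected agreement pₑ = Σ (rowᵢ·colᵢ)/N² = (81·99 + 86·79 + 41·38 + 47·39)/255² = 0.2800
κ = (pₒ − pₑ)/(1 − pₑ) = (0.6588 − 0.2800)/(1 − 0.2800) = 0.526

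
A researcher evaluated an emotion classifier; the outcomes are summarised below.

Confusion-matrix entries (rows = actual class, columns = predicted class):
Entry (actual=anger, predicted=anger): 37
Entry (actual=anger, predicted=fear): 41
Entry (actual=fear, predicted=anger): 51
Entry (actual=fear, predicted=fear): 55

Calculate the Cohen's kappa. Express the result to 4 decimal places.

-0.0067

Observed agreement pₒ = trace/N = 92/184 = 0.50000
Expected agreement pₑ = Σ (rowᵢ·colᵢ)/N² = (78·88 + 106·96)/184² = 0.50331
κ = (pₒ − pₑ)/(1 − pₑ) = (0.50000 − 0.50331)/(1 − 0.50331) = -0.0067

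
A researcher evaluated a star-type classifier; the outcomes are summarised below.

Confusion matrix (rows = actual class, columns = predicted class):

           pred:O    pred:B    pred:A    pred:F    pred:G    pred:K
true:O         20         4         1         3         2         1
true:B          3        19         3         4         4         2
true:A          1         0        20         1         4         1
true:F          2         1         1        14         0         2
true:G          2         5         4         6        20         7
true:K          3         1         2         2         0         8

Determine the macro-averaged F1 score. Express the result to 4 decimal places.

0.5754

Per-class F1 score (2·TP/(2·TP+FP+FN)):
  O: TP=20, FP=3+1+2+2+3=11, FN=4+1+3+2+1=11 → 40/62 = 0.64516
  B: TP=19, FP=4+0+1+5+1=11, FN=3+3+4+4+2=16 → 38/65 = 0.58462
  A: TP=20, FP=1+3+1+4+2=11, FN=1+0+1+4+1=7 → 40/58 = 0.68966
  F: TP=14, FP=3+4+1+6+2=16, FN=2+1+1+0+2=6 → 28/50 = 0.56000
  G: TP=20, FP=2+4+4+0+0=10, FN=2+5+4+6+7=24 → 40/74 = 0.54054
  K: TP=8, FP=1+2+1+2+7=13, FN=3+1+2+2+0=8 → 16/37 = 0.43243
Macro-F1 score = mean = (0.64516 + 0.58462 + 0.68966 + 0.56000 + 0.54054 + 0.43243) / 6 = 0.5754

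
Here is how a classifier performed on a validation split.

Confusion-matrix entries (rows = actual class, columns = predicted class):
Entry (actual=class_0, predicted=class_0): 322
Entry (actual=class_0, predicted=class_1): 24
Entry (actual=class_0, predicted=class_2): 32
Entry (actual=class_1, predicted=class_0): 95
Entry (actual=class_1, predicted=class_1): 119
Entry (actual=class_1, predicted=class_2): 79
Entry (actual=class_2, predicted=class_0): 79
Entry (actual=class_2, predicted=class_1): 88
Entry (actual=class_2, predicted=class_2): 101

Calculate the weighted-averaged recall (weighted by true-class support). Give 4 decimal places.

Per-class recall (TP/(TP+FN)):
  class_0: TP=322, FN=24+32=56 → 322/378 = 0.85185
  class_1: TP=119, FN=95+79=174 → 119/293 = 0.40614
  class_2: TP=101, FN=79+88=167 → 101/268 = 0.37687
Weighted-recall = Σ (supportᵢ/N)·recallᵢ with N=939: (378/939)·0.85185 + (293/939)·0.40614 + (268/939)·0.37687 = 0.5772

0.5772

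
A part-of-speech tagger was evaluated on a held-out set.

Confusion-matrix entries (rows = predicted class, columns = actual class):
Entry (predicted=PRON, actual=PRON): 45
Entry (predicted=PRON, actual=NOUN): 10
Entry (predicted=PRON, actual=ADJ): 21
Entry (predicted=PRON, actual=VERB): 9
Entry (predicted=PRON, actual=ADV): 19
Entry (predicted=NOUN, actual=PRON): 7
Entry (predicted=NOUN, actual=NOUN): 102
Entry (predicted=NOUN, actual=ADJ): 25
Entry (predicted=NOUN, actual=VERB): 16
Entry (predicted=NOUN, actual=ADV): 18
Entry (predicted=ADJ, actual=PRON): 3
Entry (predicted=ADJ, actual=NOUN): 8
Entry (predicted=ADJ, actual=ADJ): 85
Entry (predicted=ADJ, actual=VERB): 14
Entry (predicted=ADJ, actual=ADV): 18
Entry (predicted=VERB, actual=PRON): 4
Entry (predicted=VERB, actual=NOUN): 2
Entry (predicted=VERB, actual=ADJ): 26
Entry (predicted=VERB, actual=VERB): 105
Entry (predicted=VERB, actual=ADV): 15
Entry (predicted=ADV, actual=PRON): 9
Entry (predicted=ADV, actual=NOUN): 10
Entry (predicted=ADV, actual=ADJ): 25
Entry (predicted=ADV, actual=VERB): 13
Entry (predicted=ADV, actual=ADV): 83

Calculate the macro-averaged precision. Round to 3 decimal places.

0.598

Per-class precision (TP/(TP+FP)):
  PRON: TP=45, FP=10+21+9+19=59 → 45/104 = 0.4327
  NOUN: TP=102, FP=7+25+16+18=66 → 102/168 = 0.6071
  ADJ: TP=85, FP=3+8+14+18=43 → 85/128 = 0.6641
  VERB: TP=105, FP=4+2+26+15=47 → 105/152 = 0.6908
  ADV: TP=83, FP=9+10+25+13=57 → 83/140 = 0.5929
Macro-precision = mean = (0.4327 + 0.6071 + 0.6641 + 0.6908 + 0.5929) / 5 = 0.598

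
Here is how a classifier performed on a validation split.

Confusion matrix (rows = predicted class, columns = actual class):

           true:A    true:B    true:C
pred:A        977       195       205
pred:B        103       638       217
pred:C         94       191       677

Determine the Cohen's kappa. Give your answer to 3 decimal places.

Observed agreement pₒ = trace/N = 2292/3297 = 0.6952
Expected agreement pₑ = Σ (rowᵢ·colᵢ)/N² = (1174·1377 + 1024·958 + 1099·962)/3297² = 0.3362
κ = (pₒ − pₑ)/(1 − pₑ) = (0.6952 − 0.3362)/(1 − 0.3362) = 0.541

0.541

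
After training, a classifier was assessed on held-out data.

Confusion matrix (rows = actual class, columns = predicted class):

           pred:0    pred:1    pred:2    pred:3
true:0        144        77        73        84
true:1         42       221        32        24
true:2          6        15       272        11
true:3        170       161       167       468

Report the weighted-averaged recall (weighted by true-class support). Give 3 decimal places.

Per-class recall (TP/(TP+FN)):
  0: TP=144, FN=77+73+84=234 → 144/378 = 0.3810
  1: TP=221, FN=42+32+24=98 → 221/319 = 0.6928
  2: TP=272, FN=6+15+11=32 → 272/304 = 0.8947
  3: TP=468, FN=170+161+167=498 → 468/966 = 0.4845
Weighted-recall = Σ (supportᵢ/N)·recallᵢ with N=1967: (378/1967)·0.3810 + (319/1967)·0.6928 + (304/1967)·0.8947 + (966/1967)·0.4845 = 0.562

0.562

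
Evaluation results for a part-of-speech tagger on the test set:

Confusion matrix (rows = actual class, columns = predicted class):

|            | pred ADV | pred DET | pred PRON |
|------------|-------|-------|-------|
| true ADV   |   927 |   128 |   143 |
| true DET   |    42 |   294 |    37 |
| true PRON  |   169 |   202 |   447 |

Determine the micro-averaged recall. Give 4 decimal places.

0.6982

Micro-averaging pools counts across classes: ΣTP=1668, ΣFP=721, ΣFN=721.
Micro-recall = TP/(TP+FN) on pooled counts = 0.6982 (equals overall accuracy in single-label multiclass).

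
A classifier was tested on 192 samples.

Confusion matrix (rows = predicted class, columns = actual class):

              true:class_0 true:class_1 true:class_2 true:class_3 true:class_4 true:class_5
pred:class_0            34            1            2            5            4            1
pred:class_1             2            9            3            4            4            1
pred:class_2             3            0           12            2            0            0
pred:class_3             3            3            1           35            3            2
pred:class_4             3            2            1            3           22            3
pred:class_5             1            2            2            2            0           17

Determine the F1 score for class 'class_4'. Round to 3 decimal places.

0.657

Treat 'class_4' as positive and all other classes as negative.
F1 score = 2·TP/(2·TP+FP+FN).
class_4: TP=22, FP=3+2+1+3+3=12, FN=4+4+0+3+0=11 → 44/67 = 0.6567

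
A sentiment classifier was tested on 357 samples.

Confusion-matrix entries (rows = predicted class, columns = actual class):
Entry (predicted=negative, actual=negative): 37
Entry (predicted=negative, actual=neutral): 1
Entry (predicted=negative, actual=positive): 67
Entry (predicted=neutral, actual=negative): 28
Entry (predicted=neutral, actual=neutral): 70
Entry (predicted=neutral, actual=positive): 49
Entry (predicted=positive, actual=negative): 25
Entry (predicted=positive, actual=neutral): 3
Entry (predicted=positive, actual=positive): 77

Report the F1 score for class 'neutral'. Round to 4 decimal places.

0.6335

Treat 'neutral' as positive and all other classes as negative.
F1 score = 2·TP/(2·TP+FP+FN).
neutral: TP=70, FP=28+49=77, FN=1+3=4 → 140/221 = 0.63348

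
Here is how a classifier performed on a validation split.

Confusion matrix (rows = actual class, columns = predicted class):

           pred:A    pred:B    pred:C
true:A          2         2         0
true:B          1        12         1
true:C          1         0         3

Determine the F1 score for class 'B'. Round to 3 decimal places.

0.857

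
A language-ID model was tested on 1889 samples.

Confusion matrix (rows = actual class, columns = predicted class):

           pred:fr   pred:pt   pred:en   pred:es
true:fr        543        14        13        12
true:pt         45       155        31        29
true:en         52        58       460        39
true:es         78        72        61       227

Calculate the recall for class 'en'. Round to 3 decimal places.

Take TP from the diagonal, FP from the rest of the 'en' prediction marginal, FN from the rest of the 'en' actual marginal.
recall = TP/(TP+FN).
en: TP=460, FN=52+58+39=149 → 460/609 = 0.7553

0.755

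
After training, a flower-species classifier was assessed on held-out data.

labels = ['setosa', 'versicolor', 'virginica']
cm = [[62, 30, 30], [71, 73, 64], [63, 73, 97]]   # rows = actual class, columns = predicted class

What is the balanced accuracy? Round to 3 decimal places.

0.425

Balanced accuracy = mean of per-class recall.
  setosa: recall = 62/122 = 0.5082
  versicolor: recall = 73/208 = 0.3510
  virginica: recall = 97/233 = 0.4163
Mean = (0.5082 + 0.3510 + 0.4163) / 3 = 0.425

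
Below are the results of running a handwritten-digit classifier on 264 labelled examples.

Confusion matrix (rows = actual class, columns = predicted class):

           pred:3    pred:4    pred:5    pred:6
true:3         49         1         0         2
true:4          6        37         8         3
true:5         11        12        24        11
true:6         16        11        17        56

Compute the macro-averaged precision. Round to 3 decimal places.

Per-class precision (TP/(TP+FP)):
  3: TP=49, FP=6+11+16=33 → 49/82 = 0.5976
  4: TP=37, FP=1+12+11=24 → 37/61 = 0.6066
  5: TP=24, FP=0+8+17=25 → 24/49 = 0.4898
  6: TP=56, FP=2+3+11=16 → 56/72 = 0.7778
Macro-precision = mean = (0.5976 + 0.6066 + 0.4898 + 0.7778) / 4 = 0.618

0.618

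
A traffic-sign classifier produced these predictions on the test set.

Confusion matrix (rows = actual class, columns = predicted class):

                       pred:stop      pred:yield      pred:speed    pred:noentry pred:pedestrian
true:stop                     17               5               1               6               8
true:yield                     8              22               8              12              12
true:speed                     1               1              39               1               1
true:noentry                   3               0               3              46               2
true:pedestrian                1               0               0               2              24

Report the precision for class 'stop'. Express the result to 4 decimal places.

precision = TP/(TP+FP).
stop: TP=17, FP=8+1+3+1=13 → 17/30 = 0.56667

0.5667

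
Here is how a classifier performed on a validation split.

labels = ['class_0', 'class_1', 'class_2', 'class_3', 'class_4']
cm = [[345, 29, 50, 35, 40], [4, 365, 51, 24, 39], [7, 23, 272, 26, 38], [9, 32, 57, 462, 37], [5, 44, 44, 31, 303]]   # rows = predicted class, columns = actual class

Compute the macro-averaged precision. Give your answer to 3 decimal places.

Per-class precision (TP/(TP+FP)):
  class_0: TP=345, FP=29+50+35+40=154 → 345/499 = 0.6914
  class_1: TP=365, FP=4+51+24+39=118 → 365/483 = 0.7557
  class_2: TP=272, FP=7+23+26+38=94 → 272/366 = 0.7432
  class_3: TP=462, FP=9+32+57+37=135 → 462/597 = 0.7739
  class_4: TP=303, FP=5+44+44+31=124 → 303/427 = 0.7096
Macro-precision = mean = (0.6914 + 0.7557 + 0.7432 + 0.7739 + 0.7096) / 5 = 0.735

0.735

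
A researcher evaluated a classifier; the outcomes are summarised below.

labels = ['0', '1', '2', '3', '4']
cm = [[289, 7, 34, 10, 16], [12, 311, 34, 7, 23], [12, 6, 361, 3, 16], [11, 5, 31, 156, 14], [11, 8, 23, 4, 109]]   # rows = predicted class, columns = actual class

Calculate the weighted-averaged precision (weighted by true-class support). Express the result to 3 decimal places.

0.817

Per-class precision (TP/(TP+FP)):
  0: TP=289, FP=7+34+10+16=67 → 289/356 = 0.8118
  1: TP=311, FP=12+34+7+23=76 → 311/387 = 0.8036
  2: TP=361, FP=12+6+3+16=37 → 361/398 = 0.9070
  3: TP=156, FP=11+5+31+14=61 → 156/217 = 0.7189
  4: TP=109, FP=11+8+23+4=46 → 109/155 = 0.7032
Weighted-precision = Σ (supportᵢ/N)·precisionᵢ with N=1513: (335/1513)·0.8118 + (337/1513)·0.8036 + (483/1513)·0.9070 + (180/1513)·0.7189 + (178/1513)·0.7032 = 0.817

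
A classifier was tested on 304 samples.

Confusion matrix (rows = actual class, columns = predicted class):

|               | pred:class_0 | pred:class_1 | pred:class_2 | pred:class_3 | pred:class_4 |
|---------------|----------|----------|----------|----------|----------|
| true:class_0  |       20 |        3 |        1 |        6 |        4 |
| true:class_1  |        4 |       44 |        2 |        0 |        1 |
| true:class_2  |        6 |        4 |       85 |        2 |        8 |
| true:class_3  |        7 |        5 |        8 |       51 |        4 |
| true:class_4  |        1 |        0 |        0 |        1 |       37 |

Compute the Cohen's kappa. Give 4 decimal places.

Observed agreement pₒ = trace/N = 237/304 = 0.77961
Expected agreement pₑ = Σ (rowᵢ·colᵢ)/N² = (34·38 + 51·56 + 105·96 + 75·60 + 39·54)/304² = 0.22544
κ = (pₒ − pₑ)/(1 − pₑ) = (0.77961 − 0.22544)/(1 − 0.22544) = 0.7155

0.7155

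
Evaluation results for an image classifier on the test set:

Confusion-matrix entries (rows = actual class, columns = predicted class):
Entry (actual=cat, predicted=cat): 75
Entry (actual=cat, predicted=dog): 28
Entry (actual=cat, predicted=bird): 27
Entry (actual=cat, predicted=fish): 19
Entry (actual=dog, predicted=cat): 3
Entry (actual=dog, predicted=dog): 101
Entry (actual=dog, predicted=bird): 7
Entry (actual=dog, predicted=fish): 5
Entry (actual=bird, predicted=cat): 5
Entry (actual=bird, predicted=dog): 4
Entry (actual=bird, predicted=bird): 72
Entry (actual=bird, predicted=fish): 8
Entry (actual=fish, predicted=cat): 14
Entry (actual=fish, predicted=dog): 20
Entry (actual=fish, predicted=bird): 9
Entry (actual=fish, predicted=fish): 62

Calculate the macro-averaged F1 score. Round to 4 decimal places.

0.6724

Per-class F1 score (2·TP/(2·TP+FP+FN)):
  cat: TP=75, FP=3+5+14=22, FN=28+27+19=74 → 150/246 = 0.60976
  dog: TP=101, FP=28+4+20=52, FN=3+7+5=15 → 202/269 = 0.75093
  bird: TP=72, FP=27+7+9=43, FN=5+4+8=17 → 144/204 = 0.70588
  fish: TP=62, FP=19+5+8=32, FN=14+20+9=43 → 124/199 = 0.62312
Macro-F1 score = mean = (0.60976 + 0.75093 + 0.70588 + 0.62312) / 4 = 0.6724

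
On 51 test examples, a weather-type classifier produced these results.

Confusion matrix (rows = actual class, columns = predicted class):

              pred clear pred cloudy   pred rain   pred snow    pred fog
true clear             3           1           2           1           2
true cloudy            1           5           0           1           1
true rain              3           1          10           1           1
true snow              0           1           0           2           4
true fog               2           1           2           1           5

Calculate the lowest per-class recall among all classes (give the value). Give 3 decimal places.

0.286

Per-class recall (TP/(TP+FN)):
  clear: TP=3, FN=1+2+1+2=6 → 3/9 = 0.3333
  cloudy: TP=5, FN=1+0+1+1=3 → 5/8 = 0.6250
  rain: TP=10, FN=3+1+1+1=6 → 10/16 = 0.6250
  snow: TP=2, FN=0+1+0+4=5 → 2/7 = 0.2857
  fog: TP=5, FN=2+1+2+1=6 → 5/11 = 0.4545
Lowest is class 'snow' with recall = 0.286.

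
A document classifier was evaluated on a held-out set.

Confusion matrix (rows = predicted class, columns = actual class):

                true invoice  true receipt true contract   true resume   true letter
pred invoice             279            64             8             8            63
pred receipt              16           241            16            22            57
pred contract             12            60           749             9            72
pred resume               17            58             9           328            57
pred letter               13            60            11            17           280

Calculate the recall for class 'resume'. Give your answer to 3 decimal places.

One-vs-rest for 'resume': TP = diagonal; FP = other classes predicted 'resume'; FN = 'resume' predicted as other.
recall = TP/(TP+FN).
resume: TP=328, FN=8+22+9+17=56 → 328/384 = 0.8542

0.854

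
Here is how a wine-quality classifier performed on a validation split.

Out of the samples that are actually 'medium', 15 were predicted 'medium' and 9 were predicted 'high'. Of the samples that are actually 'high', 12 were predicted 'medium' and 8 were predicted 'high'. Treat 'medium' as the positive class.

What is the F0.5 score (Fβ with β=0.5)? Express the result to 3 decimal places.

Fβ = (1+β²)·TP / ((1+β²)·TP + β²·FN + FP), with β²=1/4
= 1.25·15 / (1.25·15 + 0.25·9 + 12) = 0.568

0.568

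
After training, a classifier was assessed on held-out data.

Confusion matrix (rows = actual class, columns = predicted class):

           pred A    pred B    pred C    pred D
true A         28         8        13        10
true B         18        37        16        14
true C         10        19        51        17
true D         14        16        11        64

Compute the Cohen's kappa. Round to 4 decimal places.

Observed agreement pₒ = trace/N = 180/346 = 0.52023
Expected agreement pₑ = Σ (rowᵢ·colᵢ)/N² = (59·70 + 85·80 + 97·91 + 105·105)/346² = 0.25713
κ = (pₒ − pₑ)/(1 − pₑ) = (0.52023 − 0.25713)/(1 − 0.25713) = 0.3542

0.3542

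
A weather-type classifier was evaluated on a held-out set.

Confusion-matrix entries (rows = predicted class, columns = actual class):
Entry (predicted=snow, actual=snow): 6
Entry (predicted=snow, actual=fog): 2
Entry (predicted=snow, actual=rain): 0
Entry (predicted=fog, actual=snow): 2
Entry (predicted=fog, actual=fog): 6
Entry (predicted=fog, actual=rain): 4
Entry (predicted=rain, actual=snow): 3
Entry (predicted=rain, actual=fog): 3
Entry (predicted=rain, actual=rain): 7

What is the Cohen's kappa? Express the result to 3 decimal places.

0.364

Observed agreement pₒ = trace/N = 19/33 = 0.5758
Expected agreement pₑ = Σ (rowᵢ·colᵢ)/N² = (11·8 + 11·12 + 11·13)/33² = 0.3333
κ = (pₒ − pₑ)/(1 − pₑ) = (0.5758 − 0.3333)/(1 − 0.3333) = 0.364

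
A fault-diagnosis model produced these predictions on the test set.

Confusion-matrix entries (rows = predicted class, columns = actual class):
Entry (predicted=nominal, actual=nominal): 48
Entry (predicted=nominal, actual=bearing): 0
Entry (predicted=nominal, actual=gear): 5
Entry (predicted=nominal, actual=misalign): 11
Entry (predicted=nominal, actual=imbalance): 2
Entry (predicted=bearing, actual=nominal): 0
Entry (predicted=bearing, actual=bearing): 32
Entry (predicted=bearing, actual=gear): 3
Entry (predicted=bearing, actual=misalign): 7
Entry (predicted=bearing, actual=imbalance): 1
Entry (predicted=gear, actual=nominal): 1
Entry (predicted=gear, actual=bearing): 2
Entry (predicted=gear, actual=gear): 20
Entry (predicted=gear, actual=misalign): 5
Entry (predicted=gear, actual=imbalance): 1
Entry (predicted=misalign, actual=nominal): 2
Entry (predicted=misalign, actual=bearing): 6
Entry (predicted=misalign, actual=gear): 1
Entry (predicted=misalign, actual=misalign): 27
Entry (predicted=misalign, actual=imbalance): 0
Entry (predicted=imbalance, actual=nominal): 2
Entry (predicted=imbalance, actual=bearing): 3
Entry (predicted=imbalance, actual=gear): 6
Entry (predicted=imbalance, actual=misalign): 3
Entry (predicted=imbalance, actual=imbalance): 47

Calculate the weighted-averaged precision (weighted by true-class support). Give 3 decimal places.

0.739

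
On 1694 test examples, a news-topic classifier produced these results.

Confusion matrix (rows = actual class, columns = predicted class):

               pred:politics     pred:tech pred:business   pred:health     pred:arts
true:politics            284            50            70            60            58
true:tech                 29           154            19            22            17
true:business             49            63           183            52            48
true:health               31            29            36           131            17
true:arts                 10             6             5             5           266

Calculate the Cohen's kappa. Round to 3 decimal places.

Observed agreement pₒ = trace/N = 1018/1694 = 0.6009
Expected agreement pₑ = Σ (rowᵢ·colᵢ)/N² = (522·403 + 241·302 + 395·313 + 244·270 + 292·406)/1694² = 0.2060
κ = (pₒ − pₑ)/(1 − pₑ) = (0.6009 − 0.2060)/(1 − 0.2060) = 0.497

0.497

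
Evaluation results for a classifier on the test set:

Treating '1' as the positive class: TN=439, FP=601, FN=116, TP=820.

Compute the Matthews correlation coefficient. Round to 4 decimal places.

0.3313

MCC = (TP·TN − FP·FN) / √((TP+FP)(TP+FN)(TN+FP)(TN+FN))
Numerator = 820·439 − 601·116 = 290264
Denominator = √(1421·936·1040·555) = √767708323200 = 876189.6617
MCC = 290264 / 876189.6617 = 0.3313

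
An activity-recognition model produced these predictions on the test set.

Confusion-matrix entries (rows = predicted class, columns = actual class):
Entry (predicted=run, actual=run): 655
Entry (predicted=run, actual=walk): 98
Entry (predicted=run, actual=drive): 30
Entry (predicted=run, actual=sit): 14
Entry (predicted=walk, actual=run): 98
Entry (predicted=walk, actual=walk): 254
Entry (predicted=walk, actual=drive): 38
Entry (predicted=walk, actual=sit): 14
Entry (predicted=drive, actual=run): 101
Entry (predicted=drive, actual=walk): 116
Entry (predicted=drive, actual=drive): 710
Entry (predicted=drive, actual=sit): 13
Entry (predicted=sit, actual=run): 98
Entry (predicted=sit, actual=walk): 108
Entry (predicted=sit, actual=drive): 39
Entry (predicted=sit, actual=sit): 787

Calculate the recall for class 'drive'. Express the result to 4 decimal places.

0.8690

recall = TP/(TP+FN).
drive: TP=710, FN=30+38+39=107 → 710/817 = 0.86903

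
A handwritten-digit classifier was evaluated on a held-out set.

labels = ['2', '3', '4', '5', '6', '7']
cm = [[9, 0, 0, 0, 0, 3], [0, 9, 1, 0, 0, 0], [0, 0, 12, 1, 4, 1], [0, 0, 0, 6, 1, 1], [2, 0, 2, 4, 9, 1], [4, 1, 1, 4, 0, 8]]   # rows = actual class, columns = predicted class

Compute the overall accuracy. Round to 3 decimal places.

0.631

Accuracy = trace / total = (9+9+12+6+9+8=53) / 84 = 53/84 = 0.631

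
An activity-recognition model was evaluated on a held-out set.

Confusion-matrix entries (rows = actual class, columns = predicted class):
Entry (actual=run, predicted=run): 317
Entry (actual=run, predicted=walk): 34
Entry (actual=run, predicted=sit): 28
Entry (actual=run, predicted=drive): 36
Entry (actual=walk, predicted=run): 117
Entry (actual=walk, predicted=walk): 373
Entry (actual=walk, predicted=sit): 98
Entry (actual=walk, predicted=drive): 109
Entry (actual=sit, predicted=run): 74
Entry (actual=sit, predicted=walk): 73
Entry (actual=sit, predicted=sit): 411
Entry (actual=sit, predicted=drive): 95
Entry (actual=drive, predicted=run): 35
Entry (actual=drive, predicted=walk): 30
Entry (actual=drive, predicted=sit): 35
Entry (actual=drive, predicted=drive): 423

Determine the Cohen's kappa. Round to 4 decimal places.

0.5556

Observed agreement pₒ = trace/N = 1524/2288 = 0.66608
Expected agreement pₑ = Σ (rowᵢ·colᵢ)/N² = (415·543 + 697·510 + 653·572 + 523·663)/2288² = 0.24854
κ = (pₒ − pₑ)/(1 − pₑ) = (0.66608 − 0.24854)/(1 − 0.24854) = 0.5556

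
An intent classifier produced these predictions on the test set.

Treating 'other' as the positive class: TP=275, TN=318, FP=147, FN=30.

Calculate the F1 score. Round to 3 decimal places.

0.757

Precision = TP/(TP+FP) = 275/422 = 0.6517
Recall = TP/(TP+FN) = 275/305 = 0.9016
F1 = 2·TP/(2·TP+FP+FN) = 550/727 = 0.757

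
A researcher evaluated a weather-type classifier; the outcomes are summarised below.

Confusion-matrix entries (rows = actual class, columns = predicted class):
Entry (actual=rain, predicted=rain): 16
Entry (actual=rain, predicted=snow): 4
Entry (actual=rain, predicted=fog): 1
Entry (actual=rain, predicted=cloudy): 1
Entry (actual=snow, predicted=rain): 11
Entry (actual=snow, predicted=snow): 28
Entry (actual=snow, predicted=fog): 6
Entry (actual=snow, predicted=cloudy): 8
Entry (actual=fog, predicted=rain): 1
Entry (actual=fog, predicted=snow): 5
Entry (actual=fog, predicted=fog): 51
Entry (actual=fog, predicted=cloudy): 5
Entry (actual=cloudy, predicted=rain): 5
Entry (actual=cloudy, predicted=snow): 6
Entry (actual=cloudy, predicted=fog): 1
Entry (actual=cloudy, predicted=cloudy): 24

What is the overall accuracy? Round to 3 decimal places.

0.688

Accuracy = trace / total = (16+28+51+24=119) / 173 = 119/173 = 0.688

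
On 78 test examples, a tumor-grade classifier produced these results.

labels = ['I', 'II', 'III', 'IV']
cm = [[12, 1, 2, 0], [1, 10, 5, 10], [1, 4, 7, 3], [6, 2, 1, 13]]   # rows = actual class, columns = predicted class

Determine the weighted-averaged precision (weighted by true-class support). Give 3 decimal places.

0.542

Per-class precision (TP/(TP+FP)):
  I: TP=12, FP=1+1+6=8 → 12/20 = 0.6000
  II: TP=10, FP=1+4+2=7 → 10/17 = 0.5882
  III: TP=7, FP=2+5+1=8 → 7/15 = 0.4667
  IV: TP=13, FP=0+10+3=13 → 13/26 = 0.5000
Weighted-precision = Σ (supportᵢ/N)·precisionᵢ with N=78: (15/78)·0.6000 + (26/78)·0.5882 + (15/78)·0.4667 + (22/78)·0.5000 = 0.542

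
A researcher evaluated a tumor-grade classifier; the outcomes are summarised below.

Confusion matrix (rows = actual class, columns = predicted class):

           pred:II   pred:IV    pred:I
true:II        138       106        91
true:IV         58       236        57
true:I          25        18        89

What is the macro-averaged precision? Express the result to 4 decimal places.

0.5518

Per-class precision (TP/(TP+FP)):
  II: TP=138, FP=58+25=83 → 138/221 = 0.62443
  IV: TP=236, FP=106+18=124 → 236/360 = 0.65556
  I: TP=89, FP=91+57=148 → 89/237 = 0.37553
Macro-precision = mean = (0.62443 + 0.65556 + 0.37553) / 3 = 0.5518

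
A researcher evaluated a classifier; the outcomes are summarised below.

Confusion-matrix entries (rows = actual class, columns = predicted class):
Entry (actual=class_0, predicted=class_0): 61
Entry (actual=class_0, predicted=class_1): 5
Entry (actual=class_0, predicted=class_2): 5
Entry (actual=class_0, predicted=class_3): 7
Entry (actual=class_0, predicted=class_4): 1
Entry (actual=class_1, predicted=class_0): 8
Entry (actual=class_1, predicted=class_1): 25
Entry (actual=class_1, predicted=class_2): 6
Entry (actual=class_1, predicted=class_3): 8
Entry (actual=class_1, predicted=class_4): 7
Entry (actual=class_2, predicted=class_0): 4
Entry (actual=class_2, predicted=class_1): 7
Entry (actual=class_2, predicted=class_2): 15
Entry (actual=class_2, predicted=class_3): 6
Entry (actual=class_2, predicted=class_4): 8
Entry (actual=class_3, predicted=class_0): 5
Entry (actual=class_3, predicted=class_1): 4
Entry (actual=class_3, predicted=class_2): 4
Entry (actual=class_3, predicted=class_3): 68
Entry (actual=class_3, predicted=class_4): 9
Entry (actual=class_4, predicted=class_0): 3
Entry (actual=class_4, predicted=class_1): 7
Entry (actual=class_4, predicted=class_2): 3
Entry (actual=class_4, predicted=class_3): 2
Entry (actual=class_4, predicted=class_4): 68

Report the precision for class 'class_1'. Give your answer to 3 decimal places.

precision = TP/(TP+FP).
class_1: TP=25, FP=5+7+4+7=23 → 25/48 = 0.5208

0.521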